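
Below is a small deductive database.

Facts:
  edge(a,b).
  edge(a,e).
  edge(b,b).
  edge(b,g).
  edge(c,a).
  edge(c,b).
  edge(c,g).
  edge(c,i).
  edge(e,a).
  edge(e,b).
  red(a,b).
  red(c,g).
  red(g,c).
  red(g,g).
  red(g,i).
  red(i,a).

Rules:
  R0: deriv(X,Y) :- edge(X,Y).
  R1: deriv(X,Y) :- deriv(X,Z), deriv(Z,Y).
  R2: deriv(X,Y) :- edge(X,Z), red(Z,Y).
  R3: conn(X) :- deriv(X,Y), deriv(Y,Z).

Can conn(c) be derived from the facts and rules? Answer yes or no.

yes

round 1: derive deriv(a,b) via R0 from edge(a,b)
round 1: derive deriv(a,e) via R0 from edge(a,e)
round 1: derive deriv(b,b) via R0 from edge(b,b)
round 1: derive deriv(b,g) via R0 from edge(b,g)
round 1: derive deriv(c,a) via R0 from edge(c,a)
round 1: derive deriv(c,b) via R0 from edge(c,b)
round 1: derive deriv(c,g) via R0 from edge(c,g)
round 1: derive deriv(c,i) via R0 from edge(c,i)
round 1: derive deriv(e,a) via R0 from edge(e,a)
round 1: derive deriv(e,b) via R0 from edge(e,b)
round 1: derive deriv(b,c) via R2 from edge(b,g), red(g,c)
round 1: derive deriv(b,i) via R2 from edge(b,g), red(g,i)
round 1: derive deriv(c,c) via R2 from edge(c,g), red(g,c)
round 2: derive deriv(a,a) via R1 from deriv(a,e), deriv(e,a)
round 2: derive deriv(a,c) via R1 from deriv(a,b), deriv(b,c)
round 2: derive deriv(a,g) via R1 from deriv(a,b), deriv(b,g)
round 2: derive deriv(a,i) via R1 from deriv(a,b), deriv(b,i)
round 2: derive deriv(b,a) via R1 from deriv(b,c), deriv(c,a)
round 2: derive deriv(c,e) via R1 from deriv(c,a), deriv(a,e)
round 2: derive deriv(e,c) via R1 from deriv(e,b), deriv(b,c)
round 2: derive deriv(e,e) via R1 from deriv(e,a), deriv(a,e)
round 2: derive deriv(e,g) via R1 from deriv(e,b), deriv(b,g)
round 2: derive deriv(e,i) via R1 from deriv(e,b), deriv(b,i)
round 2: derive conn(a) via R3 from deriv(a,b), deriv(b,b)
round 2: derive conn(b) via R3 from deriv(b,b), deriv(b,b)
round 2: derive conn(c) via R3 from deriv(c,a), deriv(a,b)
round 2: derive conn(e) via R3 from deriv(e,a), deriv(a,b)
round 3: derive deriv(b,e) via R1 from deriv(b,a), deriv(a,e)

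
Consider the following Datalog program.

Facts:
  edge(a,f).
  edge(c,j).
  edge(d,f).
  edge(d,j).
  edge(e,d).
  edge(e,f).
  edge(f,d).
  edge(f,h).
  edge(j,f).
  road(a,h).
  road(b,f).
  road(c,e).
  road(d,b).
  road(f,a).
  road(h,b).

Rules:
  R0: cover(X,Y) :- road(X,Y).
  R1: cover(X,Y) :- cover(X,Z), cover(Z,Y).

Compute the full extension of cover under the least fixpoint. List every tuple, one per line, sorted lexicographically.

round 1: derive cover(a,h) via R0 from road(a,h)
round 1: derive cover(b,f) via R0 from road(b,f)
round 1: derive cover(c,e) via R0 from road(c,e)
round 1: derive cover(d,b) via R0 from road(d,b)
round 1: derive cover(f,a) via R0 from road(f,a)
round 1: derive cover(h,b) via R0 from road(h,b)
round 2: derive cover(a,b) via R1 from cover(a,h), cover(h,b)
round 2: derive cover(b,a) via R1 from cover(b,f), cover(f,a)
round 2: derive cover(d,f) via R1 from cover(d,b), cover(b,f)
round 2: derive cover(f,h) via R1 from cover(f,a), cover(a,h)
round 2: derive cover(h,f) via R1 from cover(h,b), cover(b,f)
round 3: derive cover(a,a) via R1 from cover(a,b), cover(b,a)
round 3: derive cover(a,f) via R1 from cover(a,b), cover(b,f)
round 3: derive cover(b,b) via R1 from cover(b,a), cover(a,b)
round 3: derive cover(b,h) via R1 from cover(b,a), cover(a,h)
round 3: derive cover(d,a) via R1 from cover(d,b), cover(b,a)
round 3: derive cover(d,h) via R1 from cover(d,f), cover(f,h)
round 3: derive cover(f,b) via R1 from cover(f,a), cover(a,b)
round 3: derive cover(f,f) via R1 from cover(f,h), cover(h,f)
round 3: derive cover(h,a) via R1 from cover(h,b), cover(b,a)
round 3: derive cover(h,h) via R1 from cover(h,f), cover(f,h)

cover(a,a)
cover(a,b)
cover(a,f)
cover(a,h)
cover(b,a)
cover(b,b)
cover(b,f)
cover(b,h)
cover(c,e)
cover(d,a)
cover(d,b)
cover(d,f)
cover(d,h)
cover(f,a)
cover(f,b)
cover(f,f)
cover(f,h)
cover(h,a)
cover(h,b)
cover(h,f)
cover(h,h)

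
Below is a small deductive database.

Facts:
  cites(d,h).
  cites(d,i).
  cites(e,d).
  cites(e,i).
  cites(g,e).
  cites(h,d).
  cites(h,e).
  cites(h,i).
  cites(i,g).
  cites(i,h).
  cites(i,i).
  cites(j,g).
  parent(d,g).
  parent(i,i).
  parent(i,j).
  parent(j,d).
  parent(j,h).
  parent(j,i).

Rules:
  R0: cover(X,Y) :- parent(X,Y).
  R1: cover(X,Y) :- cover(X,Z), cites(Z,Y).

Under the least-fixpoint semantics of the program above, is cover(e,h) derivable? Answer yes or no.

round 1: derive cover(d,g) via R0 from parent(d,g)
round 1: derive cover(i,i) via R0 from parent(i,i)
round 1: derive cover(i,j) via R0 from parent(i,j)
round 1: derive cover(j,d) via R0 from parent(j,d)
round 1: derive cover(j,h) via R0 from parent(j,h)
round 1: derive cover(j,i) via R0 from parent(j,i)
round 2: derive cover(d,e) via R1 from cover(d,g), cites(g,e)
round 2: derive cover(i,g) via R1 from cover(i,i), cites(i,g)
round 2: derive cover(i,h) via R1 from cover(i,i), cites(i,h)
round 2: derive cover(j,e) via R1 from cover(j,h), cites(h,e)
round 2: derive cover(j,g) via R1 from cover(j,i), cites(i,g)
round 3: derive cover(d,d) via R1 from cover(d,e), cites(e,d)
round 3: derive cover(d,i) via R1 from cover(d,e), cites(e,i)
round 3: derive cover(i,d) via R1 from cover(i,h), cites(h,d)
round 3: derive cover(i,e) via R1 from cover(i,g), cites(g,e)
round 4: derive cover(d,h) via R1 from cover(d,d), cites(d,h)

no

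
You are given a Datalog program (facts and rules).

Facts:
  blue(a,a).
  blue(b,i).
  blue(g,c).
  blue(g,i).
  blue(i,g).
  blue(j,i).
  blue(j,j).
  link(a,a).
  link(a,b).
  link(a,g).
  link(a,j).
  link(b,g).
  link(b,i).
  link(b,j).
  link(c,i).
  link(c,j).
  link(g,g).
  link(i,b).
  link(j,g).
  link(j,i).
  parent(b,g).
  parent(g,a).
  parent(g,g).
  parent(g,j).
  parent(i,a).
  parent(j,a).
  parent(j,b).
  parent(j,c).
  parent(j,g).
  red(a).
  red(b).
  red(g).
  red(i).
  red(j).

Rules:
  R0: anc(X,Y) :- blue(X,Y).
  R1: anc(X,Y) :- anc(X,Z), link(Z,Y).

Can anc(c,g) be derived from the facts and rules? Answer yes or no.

round 1: derive anc(a,a) via R0 from blue(a,a)
round 1: derive anc(b,i) via R0 from blue(b,i)
round 1: derive anc(g,c) via R0 from blue(g,c)
round 1: derive anc(g,i) via R0 from blue(g,i)
round 1: derive anc(i,g) via R0 from blue(i,g)
round 1: derive anc(j,i) via R0 from blue(j,i)
round 1: derive anc(j,j) via R0 from blue(j,j)
round 2: derive anc(a,b) via R1 from anc(a,a), link(a,b)
round 2: derive anc(a,g) via R1 from anc(a,a), link(a,g)
round 2: derive anc(a,j) via R1 from anc(a,a), link(a,j)
round 2: derive anc(b,b) via R1 from anc(b,i), link(i,b)
round 2: derive anc(g,b) via R1 from anc(g,i), link(i,b)
round 2: derive anc(g,j) via R1 from anc(g,c), link(c,j)
round 2: derive anc(j,b) via R1 from anc(j,i), link(i,b)
round 2: derive anc(j,g) via R1 from anc(j,j), link(j,g)
round 3: derive anc(a,i) via R1 from anc(a,b), link(b,i)
round 3: derive anc(b,g) via R1 from anc(b,b), link(b,g)
round 3: derive anc(b,j) via R1 from anc(b,b), link(b,j)
round 3: derive anc(g,g) via R1 from anc(g,b), link(b,g)

no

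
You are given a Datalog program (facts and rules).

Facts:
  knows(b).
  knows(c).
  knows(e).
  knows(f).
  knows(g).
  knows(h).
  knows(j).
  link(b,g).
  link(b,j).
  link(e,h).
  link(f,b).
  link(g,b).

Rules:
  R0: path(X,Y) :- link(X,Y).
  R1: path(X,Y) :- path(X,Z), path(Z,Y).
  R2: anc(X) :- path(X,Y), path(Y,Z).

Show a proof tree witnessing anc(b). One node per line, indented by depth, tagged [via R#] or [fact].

round 1: derive path(b,g) via R0 from link(b,g)
round 1: derive path(b,j) via R0 from link(b,j)
round 1: derive path(e,h) via R0 from link(e,h)
round 1: derive path(f,b) via R0 from link(f,b)
round 1: derive path(g,b) via R0 from link(g,b)
round 2: derive path(b,b) via R1 from path(b,g), path(g,b)
round 2: derive path(f,g) via R1 from path(f,b), path(b,g)
round 2: derive path(f,j) via R1 from path(f,b), path(b,j)
round 2: derive path(g,g) via R1 from path(g,b), path(b,g)
round 2: derive path(g,j) via R1 from path(g,b), path(b,j)
round 2: derive anc(b) via R2 from path(b,g), path(g,b)
round 2: derive anc(f) via R2 from path(f,b), path(b,g)
round 2: derive anc(g) via R2 from path(g,b), path(b,g)

anc(b)  [via R2]
  path(b,g)  [via R0]
    link(b,g)  [fact]
  path(g,b)  [via R0]
    link(g,b)  [fact]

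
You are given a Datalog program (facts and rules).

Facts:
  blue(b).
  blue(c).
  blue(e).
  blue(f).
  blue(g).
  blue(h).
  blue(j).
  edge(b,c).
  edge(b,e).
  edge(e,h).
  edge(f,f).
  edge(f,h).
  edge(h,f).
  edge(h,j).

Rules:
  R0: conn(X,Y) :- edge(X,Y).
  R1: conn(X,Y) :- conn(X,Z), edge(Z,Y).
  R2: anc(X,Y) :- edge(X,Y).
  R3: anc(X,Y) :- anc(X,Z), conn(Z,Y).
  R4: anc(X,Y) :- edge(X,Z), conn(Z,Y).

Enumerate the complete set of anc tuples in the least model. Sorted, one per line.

anc(b,c)
anc(b,e)
anc(b,f)
anc(b,h)
anc(b,j)
anc(e,f)
anc(e,h)
anc(e,j)
anc(f,f)
anc(f,h)
anc(f,j)
anc(h,f)
anc(h,h)
anc(h,j)

round 1: derive conn(b,c) via R0 from edge(b,c)
round 1: derive conn(b,e) via R0 from edge(b,e)
round 1: derive conn(e,h) via R0 from edge(e,h)
round 1: derive conn(f,f) via R0 from edge(f,f)
round 1: derive conn(f,h) via R0 from edge(f,h)
round 1: derive conn(h,f) via R0 from edge(h,f)
round 1: derive conn(h,j) via R0 from edge(h,j)
round 1: derive anc(b,c) via R2 from edge(b,c)
round 1: derive anc(b,e) via R2 from edge(b,e)
round 1: derive anc(e,h) via R2 from edge(e,h)
round 1: derive anc(f,f) via R2 from edge(f,f)
round 1: derive anc(f,h) via R2 from edge(f,h)
round 1: derive anc(h,f) via R2 from edge(h,f)
round 1: derive anc(h,j) via R2 from edge(h,j)
round 2: derive conn(b,h) via R1 from conn(b,e), edge(e,h)
round 2: derive conn(e,f) via R1 from conn(e,h), edge(h,f)
round 2: derive conn(e,j) via R1 from conn(e,h), edge(h,j)
round 2: derive conn(f,j) via R1 from conn(f,h), edge(h,j)
round 2: derive conn(h,h) via R1 from conn(h,f), edge(f,h)
round 2: derive anc(b,h) via R3 from anc(b,e), conn(e,h)
round 2: derive anc(e,f) via R3 from anc(e,h), conn(h,f)
round 2: derive anc(e,j) via R3 from anc(e,h), conn(h,j)
round 2: derive anc(f,j) via R3 from anc(f,h), conn(h,j)
round 2: derive anc(h,h) via R3 from anc(h,f), conn(f,h)
round 3: derive conn(b,f) via R1 from conn(b,h), edge(h,f)
round 3: derive conn(b,j) via R1 from conn(b,h), edge(h,j)
round 3: derive anc(b,f) via R3 from anc(b,e), conn(e,f)
round 3: derive anc(b,j) via R3 from anc(b,e), conn(e,j)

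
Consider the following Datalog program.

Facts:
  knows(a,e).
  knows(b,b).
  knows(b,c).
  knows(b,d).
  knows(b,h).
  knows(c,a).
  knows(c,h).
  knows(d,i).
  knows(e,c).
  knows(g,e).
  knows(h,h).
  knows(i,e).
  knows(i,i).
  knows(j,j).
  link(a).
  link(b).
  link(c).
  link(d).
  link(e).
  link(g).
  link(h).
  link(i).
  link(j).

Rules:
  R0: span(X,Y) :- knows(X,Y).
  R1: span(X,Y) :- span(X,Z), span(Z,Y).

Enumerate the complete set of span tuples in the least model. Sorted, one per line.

round 1: derive span(a,e) via R0 from knows(a,e)
round 1: derive span(b,b) via R0 from knows(b,b)
round 1: derive span(b,c) via R0 from knows(b,c)
round 1: derive span(b,d) via R0 from knows(b,d)
round 1: derive span(b,h) via R0 from knows(b,h)
round 1: derive span(c,a) via R0 from knows(c,a)
round 1: derive span(c,h) via R0 from knows(c,h)
round 1: derive span(d,i) via R0 from knows(d,i)
round 1: derive span(e,c) via R0 from knows(e,c)
round 1: derive span(g,e) via R0 from knows(g,e)
round 1: derive span(h,h) via R0 from knows(h,h)
round 1: derive span(i,e) via R0 from knows(i,e)
round 1: derive span(i,i) via R0 from knows(i,i)
round 1: derive span(j,j) via R0 from knows(j,j)
round 2: derive span(a,c) via R1 from span(a,e), span(e,c)
round 2: derive span(b,a) via R1 from span(b,c), span(c,a)
round 2: derive span(b,i) via R1 from span(b,d), span(d,i)
round 2: derive span(c,e) via R1 from span(c,a), span(a,e)
round 2: derive span(d,e) via R1 from span(d,i), span(i,e)
round 2: derive span(e,a) via R1 from span(e,c), span(c,a)
round 2: derive span(e,h) via R1 from span(e,c), span(c,h)
round 2: derive span(g,c) via R1 from span(g,e), span(e,c)
round 2: derive span(i,c) via R1 from span(i,e), span(e,c)
round 3: derive span(a,a) via R1 from span(a,c), span(c,a)
round 3: derive span(a,h) via R1 from span(a,c), span(c,h)
round 3: derive span(b,e) via R1 from span(b,a), span(a,e)
round 3: derive span(c,c) via R1 from span(c,a), span(a,c)
round 3: derive span(d,a) via R1 from span(d,e), span(e,a)
round 3: derive span(d,c) via R1 from span(d,e), span(e,c)
round 3: derive span(d,h) via R1 from span(d,e), span(e,h)
round 3: derive span(e,e) via R1 from span(e,a), span(a,e)
round 3: derive span(g,a) via R1 from span(g,c), span(c,a)
round 3: derive span(g,h) via R1 from span(g,c), span(c,h)
round 3: derive span(i,a) via R1 from span(i,c), span(c,a)
round 3: derive span(i,h) via R1 from span(i,c), span(c,h)

span(a,a)
span(a,c)
span(a,e)
span(a,h)
span(b,a)
span(b,b)
span(b,c)
span(b,d)
span(b,e)
span(b,h)
span(b,i)
span(c,a)
span(c,c)
span(c,e)
span(c,h)
span(d,a)
span(d,c)
span(d,e)
span(d,h)
span(d,i)
span(e,a)
span(e,c)
span(e,e)
span(e,h)
span(g,a)
span(g,c)
span(g,e)
span(g,h)
span(h,h)
span(i,a)
span(i,c)
span(i,e)
span(i,h)
span(i,i)
span(j,j)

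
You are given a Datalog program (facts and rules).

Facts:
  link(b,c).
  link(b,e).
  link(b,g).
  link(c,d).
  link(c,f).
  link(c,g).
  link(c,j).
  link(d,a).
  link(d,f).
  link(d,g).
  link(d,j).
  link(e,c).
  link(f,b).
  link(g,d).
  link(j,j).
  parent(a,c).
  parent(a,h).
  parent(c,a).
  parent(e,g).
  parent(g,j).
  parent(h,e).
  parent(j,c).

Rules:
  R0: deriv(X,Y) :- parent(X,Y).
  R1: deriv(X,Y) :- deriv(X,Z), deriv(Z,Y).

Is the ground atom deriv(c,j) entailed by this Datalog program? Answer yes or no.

yes

round 1: derive deriv(a,c) via R0 from parent(a,c)
round 1: derive deriv(a,h) via R0 from parent(a,h)
round 1: derive deriv(c,a) via R0 from parent(c,a)
round 1: derive deriv(e,g) via R0 from parent(e,g)
round 1: derive deriv(g,j) via R0 from parent(g,j)
round 1: derive deriv(h,e) via R0 from parent(h,e)
round 1: derive deriv(j,c) via R0 from parent(j,c)
round 2: derive deriv(a,a) via R1 from deriv(a,c), deriv(c,a)
round 2: derive deriv(a,e) via R1 from deriv(a,h), deriv(h,e)
round 2: derive deriv(c,c) via R1 from deriv(c,a), deriv(a,c)
round 2: derive deriv(c,h) via R1 from deriv(c,a), deriv(a,h)
round 2: derive deriv(e,j) via R1 from deriv(e,g), deriv(g,j)
round 2: derive deriv(g,c) via R1 from deriv(g,j), deriv(j,c)
round 2: derive deriv(h,g) via R1 from deriv(h,e), deriv(e,g)
round 2: derive deriv(j,a) via R1 from deriv(j,c), deriv(c,a)
round 3: derive deriv(a,g) via R1 from deriv(a,e), deriv(e,g)
round 3: derive deriv(a,j) via R1 from deriv(a,e), deriv(e,j)
round 3: derive deriv(c,e) via R1 from deriv(c,a), deriv(a,e)
round 3: derive deriv(c,g) via R1 from deriv(c,h), deriv(h,g)
round 3: derive deriv(e,a) via R1 from deriv(e,j), deriv(j,a)
round 3: derive deriv(e,c) via R1 from deriv(e,g), deriv(g,c)
round 3: derive deriv(g,a) via R1 from deriv(g,c), deriv(c,a)
round 3: derive deriv(g,h) via R1 from deriv(g,c), deriv(c,h)
round 3: derive deriv(h,c) via R1 from deriv(h,g), deriv(g,c)
round 3: derive deriv(h,j) via R1 from deriv(h,e), deriv(e,j)
round 3: derive deriv(j,e) via R1 from deriv(j,a), deriv(a,e)
round 3: derive deriv(j,h) via R1 from deriv(j,a), deriv(a,h)
round 4: derive deriv(c,j) via R1 from deriv(c,a), deriv(a,j)
round 4: derive deriv(e,e) via R1 from deriv(e,a), deriv(a,e)
round 4: derive deriv(e,h) via R1 from deriv(e,a), deriv(a,h)
round 4: derive deriv(g,e) via R1 from deriv(g,a), deriv(a,e)
round 4: derive deriv(g,g) via R1 from deriv(g,a), deriv(a,g)
round 4: derive deriv(h,a) via R1 from deriv(h,c), deriv(c,a)
round 4: derive deriv(h,h) via R1 from deriv(h,c), deriv(c,h)
round 4: derive deriv(j,g) via R1 from deriv(j,a), deriv(a,g)
round 4: derive deriv(j,j) via R1 from deriv(j,a), deriv(a,j)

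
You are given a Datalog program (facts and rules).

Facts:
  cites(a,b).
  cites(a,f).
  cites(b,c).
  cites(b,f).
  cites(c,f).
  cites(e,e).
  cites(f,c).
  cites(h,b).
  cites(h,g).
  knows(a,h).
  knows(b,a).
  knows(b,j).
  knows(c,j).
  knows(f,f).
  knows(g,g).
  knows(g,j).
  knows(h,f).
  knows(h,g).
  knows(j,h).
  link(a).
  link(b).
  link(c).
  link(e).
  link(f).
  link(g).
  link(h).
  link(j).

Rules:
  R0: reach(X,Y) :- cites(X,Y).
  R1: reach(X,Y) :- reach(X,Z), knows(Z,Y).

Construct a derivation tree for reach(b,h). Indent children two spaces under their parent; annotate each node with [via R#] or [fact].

round 1: derive reach(a,b) via R0 from cites(a,b)
round 1: derive reach(a,f) via R0 from cites(a,f)
round 1: derive reach(b,c) via R0 from cites(b,c)
round 1: derive reach(b,f) via R0 from cites(b,f)
round 1: derive reach(c,f) via R0 from cites(c,f)
round 1: derive reach(e,e) via R0 from cites(e,e)
round 1: derive reach(f,c) via R0 from cites(f,c)
round 1: derive reach(h,b) via R0 from cites(h,b)
round 1: derive reach(h,g) via R0 from cites(h,g)
round 2: derive reach(a,a) via R1 from reach(a,b), knows(b,a)
round 2: derive reach(a,j) via R1 from reach(a,b), knows(b,j)
round 2: derive reach(b,j) via R1 from reach(b,c), knows(c,j)
round 2: derive reach(f,j) via R1 from reach(f,c), knows(c,j)
round 2: derive reach(h,a) via R1 from reach(h,b), knows(b,a)
round 2: derive reach(h,j) via R1 from reach(h,b), knows(b,j)
round 3: derive reach(a,h) via R1 from reach(a,a), knows(a,h)
round 3: derive reach(b,h) via R1 from reach(b,j), knows(j,h)
round 3: derive reach(f,h) via R1 from reach(f,j), knows(j,h)
round 3: derive reach(h,h) via R1 from reach(h,a), knows(a,h)
round 4: derive reach(a,g) via R1 from reach(a,h), knows(h,g)
round 4: derive reach(b,g) via R1 from reach(b,h), knows(h,g)
round 4: derive reach(f,f) via R1 from reach(f,h), knows(h,f)
round 4: derive reach(f,g) via R1 from reach(f,h), knows(h,g)
round 4: derive reach(h,f) via R1 from reach(h,h), knows(h,f)

reach(b,h)  [via R1]
  reach(b,j)  [via R1]
    reach(b,c)  [via R0]
      cites(b,c)  [fact]
    knows(c,j)  [fact]
  knows(j,h)  [fact]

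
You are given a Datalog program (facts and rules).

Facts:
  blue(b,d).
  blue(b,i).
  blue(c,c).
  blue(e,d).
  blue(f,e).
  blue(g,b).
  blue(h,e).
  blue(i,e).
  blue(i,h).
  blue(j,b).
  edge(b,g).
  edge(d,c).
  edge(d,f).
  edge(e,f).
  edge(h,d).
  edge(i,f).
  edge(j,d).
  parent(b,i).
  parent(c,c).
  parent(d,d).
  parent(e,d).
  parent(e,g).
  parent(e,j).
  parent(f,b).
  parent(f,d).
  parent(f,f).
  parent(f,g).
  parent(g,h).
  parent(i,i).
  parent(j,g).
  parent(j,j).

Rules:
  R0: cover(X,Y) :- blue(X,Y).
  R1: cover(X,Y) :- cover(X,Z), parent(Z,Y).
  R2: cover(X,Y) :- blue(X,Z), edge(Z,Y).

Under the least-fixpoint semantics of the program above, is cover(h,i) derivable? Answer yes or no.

round 1: derive cover(b,d) via R0 from blue(b,d)
round 1: derive cover(b,i) via R0 from blue(b,i)
round 1: derive cover(c,c) via R0 from blue(c,c)
round 1: derive cover(e,d) via R0 from blue(e,d)
round 1: derive cover(f,e) via R0 from blue(f,e)
round 1: derive cover(g,b) via R0 from blue(g,b)
round 1: derive cover(h,e) via R0 from blue(h,e)
round 1: derive cover(i,e) via R0 from blue(i,e)
round 1: derive cover(i,h) via R0 from blue(i,h)
round 1: derive cover(j,b) via R0 from blue(j,b)
round 1: derive cover(b,c) via R2 from blue(b,d), edge(d,c)
round 1: derive cover(b,f) via R2 from blue(b,d), edge(d,f)
round 1: derive cover(e,c) via R2 from blue(e,d), edge(d,c)
round 1: derive cover(e,f) via R2 from blue(e,d), edge(d,f)
round 1: derive cover(f,f) via R2 from blue(f,e), edge(e,f)
round 1: derive cover(g,g) via R2 from blue(g,b), edge(b,g)
round 1: derive cover(h,f) via R2 from blue(h,e), edge(e,f)
round 1: derive cover(i,d) via R2 from blue(i,h), edge(h,d)
round 1: derive cover(i,f) via R2 from blue(i,e), edge(e,f)
round 1: derive cover(j,g) via R2 from blue(j,b), edge(b,g)
round 2: derive cover(b,b) via R1 from cover(b,f), parent(f,b)
round 2: derive cover(b,g) via R1 from cover(b,f), parent(f,g)
round 2: derive cover(e,b) via R1 from cover(e,f), parent(f,b)
round 2: derive cover(e,g) via R1 from cover(e,f), parent(f,g)
round 2: derive cover(f,b) via R1 from cover(f,f), parent(f,b)
round 2: derive cover(f,d) via R1 from cover(f,e), parent(e,d)
round 2: derive cover(f,g) via R1 from cover(f,e), parent(e,g)
round 2: derive cover(f,j) via R1 from cover(f,e), parent(e,j)
round 2: derive cover(g,h) via R1 from cover(g,g), parent(g,h)
round 2: derive cover(g,i) via R1 from cover(g,b), parent(b,i)
round 2: derive cover(h,b) via R1 from cover(h,f), parent(f,b)
round 2: derive cover(h,d) via R1 from cover(h,e), parent(e,d)
round 2: derive cover(h,g) via R1 from cover(h,e), parent(e,g)
round 2: derive cover(h,j) via R1 from cover(h,e), parent(e,j)
round 2: derive cover(i,b) via R1 from cover(i,f), parent(f,b)
round 2: derive cover(i,g) via R1 from cover(i,e), parent(e,g)
round 2: derive cover(i,j) via R1 from cover(i,e), parent(e,j)
round 2: derive cover(j,h) via R1 from cover(j,g), parent(g,h)
round 2: derive cover(j,i) via R1 from cover(j,b), parent(b,i)
round 3: derive cover(b,h) via R1 from cover(b,g), parent(g,h)
round 3: derive cover(e,h) via R1 from cover(e,g), parent(g,h)
round 3: derive cover(e,i) via R1 from cover(e,b), parent(b,i)
round 3: derive cover(f,h) via R1 from cover(f,g), parent(g,h)
round 3: derive cover(f,i) via R1 from cover(f,b), parent(b,i)
round 3: derive cover(h,h) via R1 from cover(h,g), parent(g,h)
round 3: derive cover(h,i) via R1 from cover(h,b), parent(b,i)
round 3: derive cover(i,i) via R1 from cover(i,b), parent(b,i)

yes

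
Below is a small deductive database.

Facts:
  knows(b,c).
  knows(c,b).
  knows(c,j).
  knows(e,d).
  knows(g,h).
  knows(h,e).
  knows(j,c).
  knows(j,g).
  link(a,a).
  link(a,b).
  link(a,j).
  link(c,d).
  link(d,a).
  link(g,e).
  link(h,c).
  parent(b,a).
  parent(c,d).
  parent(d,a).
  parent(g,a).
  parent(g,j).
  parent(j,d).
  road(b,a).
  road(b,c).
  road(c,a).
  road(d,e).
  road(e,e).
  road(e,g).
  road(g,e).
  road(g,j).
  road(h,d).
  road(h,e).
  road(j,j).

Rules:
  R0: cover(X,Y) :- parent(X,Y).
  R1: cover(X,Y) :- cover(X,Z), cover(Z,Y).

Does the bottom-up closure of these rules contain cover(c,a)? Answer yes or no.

yes

round 1: derive cover(b,a) via R0 from parent(b,a)
round 1: derive cover(c,d) via R0 from parent(c,d)
round 1: derive cover(d,a) via R0 from parent(d,a)
round 1: derive cover(g,a) via R0 from parent(g,a)
round 1: derive cover(g,j) via R0 from parent(g,j)
round 1: derive cover(j,d) via R0 from parent(j,d)
round 2: derive cover(c,a) via R1 from cover(c,d), cover(d,a)
round 2: derive cover(g,d) via R1 from cover(g,j), cover(j,d)
round 2: derive cover(j,a) via R1 from cover(j,d), cover(d,a)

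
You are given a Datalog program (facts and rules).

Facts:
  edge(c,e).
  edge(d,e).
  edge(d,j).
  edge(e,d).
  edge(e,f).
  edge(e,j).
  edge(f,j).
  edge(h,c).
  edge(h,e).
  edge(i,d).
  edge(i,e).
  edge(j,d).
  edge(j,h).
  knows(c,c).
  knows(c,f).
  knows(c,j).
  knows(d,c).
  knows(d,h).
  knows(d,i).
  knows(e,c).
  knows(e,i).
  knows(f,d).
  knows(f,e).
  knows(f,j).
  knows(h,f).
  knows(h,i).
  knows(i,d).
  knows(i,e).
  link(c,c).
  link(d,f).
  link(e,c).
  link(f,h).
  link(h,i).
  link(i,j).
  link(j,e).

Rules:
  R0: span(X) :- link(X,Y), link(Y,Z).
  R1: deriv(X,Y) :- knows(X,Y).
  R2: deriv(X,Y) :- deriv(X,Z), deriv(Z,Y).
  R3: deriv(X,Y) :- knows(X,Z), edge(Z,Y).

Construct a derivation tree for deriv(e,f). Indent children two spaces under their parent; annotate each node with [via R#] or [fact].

deriv(e,f)  [via R2]
  deriv(e,c)  [via R1]
    knows(e,c)  [fact]
  deriv(c,f)  [via R1]
    knows(c,f)  [fact]

round 1: derive deriv(c,c) via R1 from knows(c,c)
round 1: derive deriv(c,f) via R1 from knows(c,f)
round 1: derive deriv(c,j) via R1 from knows(c,j)
round 1: derive deriv(d,c) via R1 from knows(d,c)
round 1: derive deriv(d,h) via R1 from knows(d,h)
round 1: derive deriv(d,i) via R1 from knows(d,i)
round 1: derive deriv(e,c) via R1 from knows(e,c)
round 1: derive deriv(e,i) via R1 from knows(e,i)
round 1: derive deriv(f,d) via R1 from knows(f,d)
round 1: derive deriv(f,e) via R1 from knows(f,e)
round 1: derive deriv(f,j) via R1 from knows(f,j)
round 1: derive deriv(h,f) via R1 from knows(h,f)
round 1: derive deriv(h,i) via R1 from knows(h,i)
round 1: derive deriv(i,d) via R1 from knows(i,d)
round 1: derive deriv(i,e) via R1 from knows(i,e)
round 1: derive deriv(c,d) via R3 from knows(c,j), edge(j,d)
round 1: derive deriv(c,e) via R3 from knows(c,c), edge(c,e)
round 1: derive deriv(c,h) via R3 from knows(c,j), edge(j,h)
round 1: derive deriv(d,d) via R3 from knows(d,i), edge(i,d)
round 1: derive deriv(d,e) via R3 from knows(d,c), edge(c,e)
round 1: derive deriv(e,d) via R3 from knows(e,i), edge(i,d)
round 1: derive deriv(e,e) via R3 from knows(e,c), edge(c,e)
round 1: derive deriv(f,f) via R3 from knows(f,e), edge(e,f)
round 1: derive deriv(f,h) via R3 from knows(f,j), edge(j,h)
round 1: derive deriv(h,d) via R3 from knows(h,i), edge(i,d)
round 1: derive deriv(h,e) via R3 from knows(h,i), edge(i,e)
round 1: derive deriv(h,j) via R3 from knows(h,f), edge(f,j)
round 1: derive deriv(i,f) via R3 from knows(i,e), edge(e,f)
round 1: derive deriv(i,j) via R3 from knows(i,d), edge(d,j)
round 2: derive deriv(c,i) via R2 from deriv(c,d), deriv(d,i)
round 2: derive deriv(d,f) via R2 from deriv(d,c), deriv(c,f)
round 2: derive deriv(d,j) via R2 from deriv(d,c), deriv(c,j)
round 2: derive deriv(e,f) via R2 from deriv(e,c), deriv(c,f)
round 2: derive deriv(e,h) via R2 from deriv(e,c), deriv(c,h)
round 2: derive deriv(e,j) via R2 from deriv(e,c), deriv(c,j)
round 2: derive deriv(f,c) via R2 from deriv(f,d), deriv(d,c)
round 2: derive deriv(f,i) via R2 from deriv(f,d), deriv(d,i)
round 2: derive deriv(h,c) via R2 from deriv(h,d), deriv(d,c)
round 2: derive deriv(h,h) via R2 from deriv(h,d), deriv(d,h)
round 2: derive deriv(i,c) via R2 from deriv(i,d), deriv(d,c)
round 2: derive deriv(i,h) via R2 from deriv(i,d), deriv(d,h)
round 2: derive deriv(i,i) via R2 from deriv(i,d), deriv(d,i)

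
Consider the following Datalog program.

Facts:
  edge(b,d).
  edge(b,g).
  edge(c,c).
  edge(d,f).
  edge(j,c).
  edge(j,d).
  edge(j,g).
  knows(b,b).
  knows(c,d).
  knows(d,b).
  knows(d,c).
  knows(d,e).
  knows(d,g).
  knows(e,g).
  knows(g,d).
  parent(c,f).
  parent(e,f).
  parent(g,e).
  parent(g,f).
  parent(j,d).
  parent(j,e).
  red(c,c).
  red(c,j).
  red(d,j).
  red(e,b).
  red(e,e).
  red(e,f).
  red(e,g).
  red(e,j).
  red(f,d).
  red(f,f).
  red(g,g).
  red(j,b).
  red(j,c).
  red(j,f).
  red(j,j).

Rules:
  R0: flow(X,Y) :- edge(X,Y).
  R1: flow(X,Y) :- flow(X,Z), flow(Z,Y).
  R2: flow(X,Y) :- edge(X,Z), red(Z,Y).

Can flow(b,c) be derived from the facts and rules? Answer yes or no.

round 1: derive flow(b,d) via R0 from edge(b,d)
round 1: derive flow(b,g) via R0 from edge(b,g)
round 1: derive flow(c,c) via R0 from edge(c,c)
round 1: derive flow(d,f) via R0 from edge(d,f)
round 1: derive flow(j,c) via R0 from edge(j,c)
round 1: derive flow(j,d) via R0 from edge(j,d)
round 1: derive flow(j,g) via R0 from edge(j,g)
round 1: derive flow(b,j) via R2 from edge(b,d), red(d,j)
round 1: derive flow(c,j) via R2 from edge(c,c), red(c,j)
round 1: derive flow(d,d) via R2 from edge(d,f), red(f,d)
round 1: derive flow(j,j) via R2 from edge(j,c), red(c,j)
round 2: derive flow(b,c) via R1 from flow(b,j), flow(j,c)
round 2: derive flow(b,f) via R1 from flow(b,d), flow(d,f)
round 2: derive flow(c,d) via R1 from flow(c,j), flow(j,d)
round 2: derive flow(c,g) via R1 from flow(c,j), flow(j,g)
round 2: derive flow(j,f) via R1 from flow(j,d), flow(d,f)
round 3: derive flow(c,f) via R1 from flow(c,d), flow(d,f)

yes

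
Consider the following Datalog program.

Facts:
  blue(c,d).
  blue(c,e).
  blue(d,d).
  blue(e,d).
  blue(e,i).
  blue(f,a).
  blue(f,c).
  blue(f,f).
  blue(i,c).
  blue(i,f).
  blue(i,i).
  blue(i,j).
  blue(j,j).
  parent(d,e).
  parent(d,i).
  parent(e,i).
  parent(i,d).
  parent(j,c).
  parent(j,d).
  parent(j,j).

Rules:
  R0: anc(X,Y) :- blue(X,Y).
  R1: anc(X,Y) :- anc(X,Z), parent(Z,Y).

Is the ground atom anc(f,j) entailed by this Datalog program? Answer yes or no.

no

round 1: derive anc(c,d) via R0 from blue(c,d)
round 1: derive anc(c,e) via R0 from blue(c,e)
round 1: derive anc(d,d) via R0 from blue(d,d)
round 1: derive anc(e,d) via R0 from blue(e,d)
round 1: derive anc(e,i) via R0 from blue(e,i)
round 1: derive anc(f,a) via R0 from blue(f,a)
round 1: derive anc(f,c) via R0 from blue(f,c)
round 1: derive anc(f,f) via R0 from blue(f,f)
round 1: derive anc(i,c) via R0 from blue(i,c)
round 1: derive anc(i,f) via R0 from blue(i,f)
round 1: derive anc(i,i) via R0 from blue(i,i)
round 1: derive anc(i,j) via R0 from blue(i,j)
round 1: derive anc(j,j) via R0 from blue(j,j)
round 2: derive anc(c,i) via R1 from anc(c,d), parent(d,i)
round 2: derive anc(d,e) via R1 from anc(d,d), parent(d,e)
round 2: derive anc(d,i) via R1 from anc(d,d), parent(d,i)
round 2: derive anc(e,e) via R1 from anc(e,d), parent(d,e)
round 2: derive anc(i,d) via R1 from anc(i,i), parent(i,d)
round 2: derive anc(j,c) via R1 from anc(j,j), parent(j,c)
round 2: derive anc(j,d) via R1 from anc(j,j), parent(j,d)
round 3: derive anc(i,e) via R1 from anc(i,d), parent(d,e)
round 3: derive anc(j,e) via R1 from anc(j,d), parent(d,e)
round 3: derive anc(j,i) via R1 from anc(j,d), parent(d,i)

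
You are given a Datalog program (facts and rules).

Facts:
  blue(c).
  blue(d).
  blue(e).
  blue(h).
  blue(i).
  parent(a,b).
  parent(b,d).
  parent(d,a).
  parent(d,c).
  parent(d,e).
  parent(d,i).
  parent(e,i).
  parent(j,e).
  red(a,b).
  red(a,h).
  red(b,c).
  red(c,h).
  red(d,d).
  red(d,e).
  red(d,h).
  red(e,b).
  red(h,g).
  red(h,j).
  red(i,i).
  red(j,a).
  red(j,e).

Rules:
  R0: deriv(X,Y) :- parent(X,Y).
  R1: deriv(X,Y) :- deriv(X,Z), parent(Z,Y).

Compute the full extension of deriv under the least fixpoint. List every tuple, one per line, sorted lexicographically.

deriv(a,a)
deriv(a,b)
deriv(a,c)
deriv(a,d)
deriv(a,e)
deriv(a,i)
deriv(b,a)
deriv(b,b)
deriv(b,c)
deriv(b,d)
deriv(b,e)
deriv(b,i)
deriv(d,a)
deriv(d,b)
deriv(d,c)
deriv(d,d)
deriv(d,e)
deriv(d,i)
deriv(e,i)
deriv(j,e)
deriv(j,i)

round 1: derive deriv(a,b) via R0 from parent(a,b)
round 1: derive deriv(b,d) via R0 from parent(b,d)
round 1: derive deriv(d,a) via R0 from parent(d,a)
round 1: derive deriv(d,c) via R0 from parent(d,c)
round 1: derive deriv(d,e) via R0 from parent(d,e)
round 1: derive deriv(d,i) via R0 from parent(d,i)
round 1: derive deriv(e,i) via R0 from parent(e,i)
round 1: derive deriv(j,e) via R0 from parent(j,e)
round 2: derive deriv(a,d) via R1 from deriv(a,b), parent(b,d)
round 2: derive deriv(b,a) via R1 from deriv(b,d), parent(d,a)
round 2: derive deriv(b,c) via R1 from deriv(b,d), parent(d,c)
round 2: derive deriv(b,e) via R1 from deriv(b,d), parent(d,e)
round 2: derive deriv(b,i) via R1 from deriv(b,d), parent(d,i)
round 2: derive deriv(d,b) via R1 from deriv(d,a), parent(a,b)
round 2: derive deriv(j,i) via R1 from deriv(j,e), parent(e,i)
round 3: derive deriv(a,a) via R1 from deriv(a,d), parent(d,a)
round 3: derive deriv(a,c) via R1 from deriv(a,d), parent(d,c)
round 3: derive deriv(a,e) via R1 from deriv(a,d), parent(d,e)
round 3: derive deriv(a,i) via R1 from deriv(a,d), parent(d,i)
round 3: derive deriv(b,b) via R1 from deriv(b,a), parent(a,b)
round 3: derive deriv(d,d) via R1 from deriv(d,b), parent(b,d)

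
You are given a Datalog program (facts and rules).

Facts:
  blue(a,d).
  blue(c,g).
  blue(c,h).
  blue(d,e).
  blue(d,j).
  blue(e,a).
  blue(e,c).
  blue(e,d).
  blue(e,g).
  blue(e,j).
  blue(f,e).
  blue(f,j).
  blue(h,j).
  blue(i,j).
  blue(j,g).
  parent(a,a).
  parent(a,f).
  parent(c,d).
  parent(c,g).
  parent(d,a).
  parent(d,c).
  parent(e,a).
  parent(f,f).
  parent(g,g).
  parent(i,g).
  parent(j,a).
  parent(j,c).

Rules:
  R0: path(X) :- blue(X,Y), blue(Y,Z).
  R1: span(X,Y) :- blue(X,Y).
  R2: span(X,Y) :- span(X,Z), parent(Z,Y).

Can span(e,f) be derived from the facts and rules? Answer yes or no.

yes

round 1: derive span(a,d) via R1 from blue(a,d)
round 1: derive span(c,g) via R1 from blue(c,g)
round 1: derive span(c,h) via R1 from blue(c,h)
round 1: derive span(d,e) via R1 from blue(d,e)
round 1: derive span(d,j) via R1 from blue(d,j)
round 1: derive span(e,a) via R1 from blue(e,a)
round 1: derive span(e,c) via R1 from blue(e,c)
round 1: derive span(e,d) via R1 from blue(e,d)
round 1: derive span(e,g) via R1 from blue(e,g)
round 1: derive span(e,j) via R1 from blue(e,j)
round 1: derive span(f,e) via R1 from blue(f,e)
round 1: derive span(f,j) via R1 from blue(f,j)
round 1: derive span(h,j) via R1 from blue(h,j)
round 1: derive span(i,j) via R1 from blue(i,j)
round 1: derive span(j,g) via R1 from blue(j,g)
round 2: derive span(a,a) via R2 from span(a,d), parent(d,a)
round 2: derive span(a,c) via R2 from span(a,d), parent(d,c)
round 2: derive span(d,a) via R2 from span(d,e), parent(e,a)
round 2: derive span(d,c) via R2 from span(d,j), parent(j,c)
round 2: derive span(e,f) via R2 from span(e,a), parent(a,f)
round 2: derive span(f,a) via R2 from span(f,e), parent(e,a)
round 2: derive span(f,c) via R2 from span(f,j), parent(j,c)
round 2: derive span(h,a) via R2 from span(h,j), parent(j,a)
round 2: derive span(h,c) via R2 from span(h,j), parent(j,c)
round 2: derive span(i,a) via R2 from span(i,j), parent(j,a)
round 2: derive span(i,c) via R2 from span(i,j), parent(j,c)
round 3: derive span(a,f) via R2 from span(a,a), parent(a,f)
round 3: derive span(a,g) via R2 from span(a,c), parent(c,g)
round 3: derive span(d,d) via R2 from span(d,c), parent(c,d)
round 3: derive span(d,f) via R2 from span(d,a), parent(a,f)
round 3: derive span(d,g) via R2 from span(d,c), parent(c,g)
round 3: derive span(f,d) via R2 from span(f,c), parent(c,d)
round 3: derive span(f,f) via R2 from span(f,a), parent(a,f)
round 3: derive span(f,g) via R2 from span(f,c), parent(c,g)
round 3: derive span(h,d) via R2 from span(h,c), parent(c,d)
round 3: derive span(h,f) via R2 from span(h,a), parent(a,f)
round 3: derive span(h,g) via R2 from span(h,c), parent(c,g)
round 3: derive span(i,d) via R2 from span(i,c), parent(c,d)
round 3: derive span(i,f) via R2 from span(i,a), parent(a,f)
round 3: derive span(i,g) via R2 from span(i,c), parent(c,g)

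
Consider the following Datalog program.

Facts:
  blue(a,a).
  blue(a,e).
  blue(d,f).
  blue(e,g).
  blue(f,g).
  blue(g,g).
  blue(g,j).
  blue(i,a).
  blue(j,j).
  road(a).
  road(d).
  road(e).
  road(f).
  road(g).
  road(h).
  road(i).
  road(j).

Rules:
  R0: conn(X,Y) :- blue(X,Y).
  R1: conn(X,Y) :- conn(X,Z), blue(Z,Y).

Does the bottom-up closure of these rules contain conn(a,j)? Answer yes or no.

yes

round 1: derive conn(a,a) via R0 from blue(a,a)
round 1: derive conn(a,e) via R0 from blue(a,e)
round 1: derive conn(d,f) via R0 from blue(d,f)
round 1: derive conn(e,g) via R0 from blue(e,g)
round 1: derive conn(f,g) via R0 from blue(f,g)
round 1: derive conn(g,g) via R0 from blue(g,g)
round 1: derive conn(g,j) via R0 from blue(g,j)
round 1: derive conn(i,a) via R0 from blue(i,a)
round 1: derive conn(j,j) via R0 from blue(j,j)
round 2: derive conn(a,g) via R1 from conn(a,e), blue(e,g)
round 2: derive conn(d,g) via R1 from conn(d,f), blue(f,g)
round 2: derive conn(e,j) via R1 from conn(e,g), blue(g,j)
round 2: derive conn(f,j) via R1 from conn(f,g), blue(g,j)
round 2: derive conn(i,e) via R1 from conn(i,a), blue(a,e)
round 3: derive conn(a,j) via R1 from conn(a,g), blue(g,j)
round 3: derive conn(d,j) via R1 from conn(d,g), blue(g,j)
round 3: derive conn(i,g) via R1 from conn(i,e), blue(e,g)
round 4: derive conn(i,j) via R1 from conn(i,g), blue(g,j)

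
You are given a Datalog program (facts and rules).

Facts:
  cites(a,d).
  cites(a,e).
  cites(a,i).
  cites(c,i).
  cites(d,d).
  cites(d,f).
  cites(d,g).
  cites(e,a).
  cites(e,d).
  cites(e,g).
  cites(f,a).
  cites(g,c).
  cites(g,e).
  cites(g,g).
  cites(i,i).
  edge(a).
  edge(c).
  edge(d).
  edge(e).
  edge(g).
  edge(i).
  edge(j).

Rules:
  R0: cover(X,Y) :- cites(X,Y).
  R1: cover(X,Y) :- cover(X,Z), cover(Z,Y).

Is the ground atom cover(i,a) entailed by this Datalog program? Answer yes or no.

no

round 1: derive cover(a,d) via R0 from cites(a,d)
round 1: derive cover(a,e) via R0 from cites(a,e)
round 1: derive cover(a,i) via R0 from cites(a,i)
round 1: derive cover(c,i) via R0 from cites(c,i)
round 1: derive cover(d,d) via R0 from cites(d,d)
round 1: derive cover(d,f) via R0 from cites(d,f)
round 1: derive cover(d,g) via R0 from cites(d,g)
round 1: derive cover(e,a) via R0 from cites(e,a)
round 1: derive cover(e,d) via R0 from cites(e,d)
round 1: derive cover(e,g) via R0 from cites(e,g)
round 1: derive cover(f,a) via R0 from cites(f,a)
round 1: derive cover(g,c) via R0 from cites(g,c)
round 1: derive cover(g,e) via R0 from cites(g,e)
round 1: derive cover(g,g) via R0 from cites(g,g)
round 1: derive cover(i,i) via R0 from cites(i,i)
round 2: derive cover(a,a) via R1 from cover(a,e), cover(e,a)
round 2: derive cover(a,f) via R1 from cover(a,d), cover(d,f)
round 2: derive cover(a,g) via R1 from cover(a,d), cover(d,g)
round 2: derive cover(d,a) via R1 from cover(d,f), cover(f,a)
round 2: derive cover(d,c) via R1 from cover(d,g), cover(g,c)
round 2: derive cover(d,e) via R1 from cover(d,g), cover(g,e)
round 2: derive cover(e,c) via R1 from cover(e,g), cover(g,c)
round 2: derive cover(e,e) via R1 from cover(e,a), cover(a,e)
round 2: derive cover(e,f) via R1 from cover(e,d), cover(d,f)
round 2: derive cover(e,i) via R1 from cover(e,a), cover(a,i)
round 2: derive cover(f,d) via R1 from cover(f,a), cover(a,d)
round 2: derive cover(f,e) via R1 from cover(f,a), cover(a,e)
round 2: derive cover(f,i) via R1 from cover(f,a), cover(a,i)
round 2: derive cover(g,a) via R1 from cover(g,e), cover(e,a)
round 2: derive cover(g,d) via R1 from cover(g,e), cover(e,d)
round 2: derive cover(g,i) via R1 from cover(g,c), cover(c,i)
round 3: derive cover(a,c) via R1 from cover(a,d), cover(d,c)
round 3: derive cover(d,i) via R1 from cover(d,a), cover(a,i)
round 3: derive cover(f,c) via R1 from cover(f,d), cover(d,c)
round 3: derive cover(f,f) via R1 from cover(f,a), cover(a,f)
round 3: derive cover(f,g) via R1 from cover(f,a), cover(a,g)
round 3: derive cover(g,f) via R1 from cover(g,a), cover(a,f)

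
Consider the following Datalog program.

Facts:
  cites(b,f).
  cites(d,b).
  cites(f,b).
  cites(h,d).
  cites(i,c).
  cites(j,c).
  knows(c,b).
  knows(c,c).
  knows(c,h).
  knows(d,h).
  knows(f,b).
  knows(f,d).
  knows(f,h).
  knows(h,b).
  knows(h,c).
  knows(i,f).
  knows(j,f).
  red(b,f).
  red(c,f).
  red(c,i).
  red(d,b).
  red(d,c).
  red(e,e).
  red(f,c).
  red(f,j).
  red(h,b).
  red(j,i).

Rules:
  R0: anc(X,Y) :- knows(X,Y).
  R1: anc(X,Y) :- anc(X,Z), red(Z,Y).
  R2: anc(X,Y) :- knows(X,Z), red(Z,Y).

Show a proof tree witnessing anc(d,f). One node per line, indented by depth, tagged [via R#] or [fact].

round 1: derive anc(c,b) via R0 from knows(c,b)
round 1: derive anc(c,c) via R0 from knows(c,c)
round 1: derive anc(c,h) via R0 from knows(c,h)
round 1: derive anc(d,h) via R0 from knows(d,h)
round 1: derive anc(f,b) via R0 from knows(f,b)
round 1: derive anc(f,d) via R0 from knows(f,d)
round 1: derive anc(f,h) via R0 from knows(f,h)
round 1: derive anc(h,b) via R0 from knows(h,b)
round 1: derive anc(h,c) via R0 from knows(h,c)
round 1: derive anc(i,f) via R0 from knows(i,f)
round 1: derive anc(j,f) via R0 from knows(j,f)
round 1: derive anc(c,f) via R2 from knows(c,b), red(b,f)
round 1: derive anc(c,i) via R2 from knows(c,c), red(c,i)
round 1: derive anc(d,b) via R2 from knows(d,h), red(h,b)
round 1: derive anc(f,c) via R2 from knows(f,d), red(d,c)
round 1: derive anc(f,f) via R2 from knows(f,b), red(b,f)
round 1: derive anc(h,f) via R2 from knows(h,b), red(b,f)
round 1: derive anc(h,i) via R2 from knows(h,c), red(c,i)
round 1: derive anc(i,c) via R2 from knows(i,f), red(f,c)
round 1: derive anc(i,j) via R2 from knows(i,f), red(f,j)
round 1: derive anc(j,c) via R2 from knows(j,f), red(f,c)
round 1: derive anc(j,j) via R2 from knows(j,f), red(f,j)
round 2: derive anc(c,j) via R1 from anc(c,f), red(f,j)
round 2: derive anc(d,f) via R1 from anc(d,b), red(b,f)
round 2: derive anc(f,i) via R1 from anc(f,c), red(c,i)
round 2: derive anc(f,j) via R1 from anc(f,f), red(f,j)
round 2: derive anc(h,j) via R1 from anc(h,f), red(f,j)
round 2: derive anc(i,i) via R1 from anc(i,c), red(c,i)
round 2: derive anc(j,i) via R1 from anc(j,c), red(c,i)
round 3: derive anc(d,c) via R1 from anc(d,f), red(f,c)
round 3: derive anc(d,j) via R1 from anc(d,f), red(f,j)
round 4: derive anc(d,i) via R1 from anc(d,c), red(c,i)

anc(d,f)  [via R1]
  anc(d,b)  [via R2]
    knows(d,h)  [fact]
    red(h,b)  [fact]
  red(b,f)  [fact]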